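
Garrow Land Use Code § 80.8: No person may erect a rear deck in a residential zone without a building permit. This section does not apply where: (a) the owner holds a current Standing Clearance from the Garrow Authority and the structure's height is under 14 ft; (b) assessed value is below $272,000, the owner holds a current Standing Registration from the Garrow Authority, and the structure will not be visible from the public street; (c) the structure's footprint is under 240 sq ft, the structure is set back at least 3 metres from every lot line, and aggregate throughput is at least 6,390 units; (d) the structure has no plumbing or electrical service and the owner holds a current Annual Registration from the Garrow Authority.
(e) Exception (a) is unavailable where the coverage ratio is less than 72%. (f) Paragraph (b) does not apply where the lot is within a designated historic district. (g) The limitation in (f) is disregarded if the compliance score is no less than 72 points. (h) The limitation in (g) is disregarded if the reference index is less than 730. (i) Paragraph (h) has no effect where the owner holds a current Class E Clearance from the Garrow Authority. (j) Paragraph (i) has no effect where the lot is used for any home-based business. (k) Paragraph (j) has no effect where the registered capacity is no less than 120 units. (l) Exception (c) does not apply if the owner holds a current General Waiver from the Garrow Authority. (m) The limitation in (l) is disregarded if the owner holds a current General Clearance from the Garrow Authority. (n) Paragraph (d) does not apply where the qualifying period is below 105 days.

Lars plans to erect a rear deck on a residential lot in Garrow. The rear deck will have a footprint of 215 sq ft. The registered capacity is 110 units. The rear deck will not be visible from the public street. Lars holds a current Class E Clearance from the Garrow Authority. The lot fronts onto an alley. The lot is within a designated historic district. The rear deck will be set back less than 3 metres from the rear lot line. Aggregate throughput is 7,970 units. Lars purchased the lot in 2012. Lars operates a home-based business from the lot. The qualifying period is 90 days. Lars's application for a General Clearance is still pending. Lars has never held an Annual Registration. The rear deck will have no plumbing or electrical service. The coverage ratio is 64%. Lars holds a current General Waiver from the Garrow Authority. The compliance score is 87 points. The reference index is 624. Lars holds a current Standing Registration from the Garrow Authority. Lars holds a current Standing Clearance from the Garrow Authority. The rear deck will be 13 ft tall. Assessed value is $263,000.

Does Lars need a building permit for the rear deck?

Exception (a): a current Standing Clearance is held; the structure's height is 13 ft, under the 14 ft limit — every condition holds. Turning to paragraph (e): (e) operates against (a): the coverage ratio is 64%, less than the 72% limit. So (a) is unavailable.
All of (b)'s requirements are met (assessed value is $263,000, below the $272,000 limit; a current Standing Registration is held; the structure will not be visible from the street). Turning to paragraphs (f)–(k): (f) operates against (b): the lot is in a historic district. (g) would limit (f) — the compliance score is 87 points, meeting the 72 points threshold — but (h) sets (g) aside: (h) applies — the reference index is 624, less than the 730 limit. (i) would limit (h) — a current Class E Clearance is held — but (j) sets (i) aside: (j) is triggered — a home-based business operates on the lot. (k) is not engaged (the registered capacity is 110 units, short of 120 units), so (j) stands. (b) is therefore removed.
Exception (c) does not apply: the rear setback is under 3 m.
Exception (d) fails — there is no Annual Registration in force.
None of the exceptions is available; § 80.8 applies in full.

Yes — Lars must obtain a building permit.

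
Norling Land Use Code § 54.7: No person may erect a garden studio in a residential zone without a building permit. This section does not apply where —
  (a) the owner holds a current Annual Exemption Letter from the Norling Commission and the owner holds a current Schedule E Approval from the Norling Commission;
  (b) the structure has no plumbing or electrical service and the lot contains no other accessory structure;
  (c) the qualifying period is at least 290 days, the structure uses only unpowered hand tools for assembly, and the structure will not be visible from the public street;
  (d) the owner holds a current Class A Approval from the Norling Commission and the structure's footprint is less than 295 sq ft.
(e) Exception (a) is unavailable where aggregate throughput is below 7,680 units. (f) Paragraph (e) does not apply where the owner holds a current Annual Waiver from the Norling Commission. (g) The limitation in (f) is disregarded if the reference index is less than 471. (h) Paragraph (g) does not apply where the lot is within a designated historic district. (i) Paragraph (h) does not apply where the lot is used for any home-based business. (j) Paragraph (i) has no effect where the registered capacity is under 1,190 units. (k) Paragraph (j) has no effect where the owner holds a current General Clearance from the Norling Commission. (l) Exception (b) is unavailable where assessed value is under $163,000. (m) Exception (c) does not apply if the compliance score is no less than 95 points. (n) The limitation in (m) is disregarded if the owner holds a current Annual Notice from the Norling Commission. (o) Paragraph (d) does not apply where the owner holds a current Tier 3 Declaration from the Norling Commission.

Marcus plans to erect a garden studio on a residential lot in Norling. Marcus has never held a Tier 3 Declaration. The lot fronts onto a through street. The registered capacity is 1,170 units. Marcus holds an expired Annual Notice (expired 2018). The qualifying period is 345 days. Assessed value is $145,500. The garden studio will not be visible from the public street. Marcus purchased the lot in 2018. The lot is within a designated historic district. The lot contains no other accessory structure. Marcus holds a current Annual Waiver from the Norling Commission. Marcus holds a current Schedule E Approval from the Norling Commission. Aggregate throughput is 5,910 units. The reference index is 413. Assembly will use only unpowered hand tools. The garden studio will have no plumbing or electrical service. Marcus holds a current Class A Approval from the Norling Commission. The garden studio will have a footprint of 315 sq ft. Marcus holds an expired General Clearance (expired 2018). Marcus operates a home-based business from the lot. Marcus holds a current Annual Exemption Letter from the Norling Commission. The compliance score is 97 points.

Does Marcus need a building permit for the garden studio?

No — exception (a) applies; Marcus does not need a building permit.

Exception (a)'s conditions are all satisfied: a current Annual Exemption Letter is held; a current Schedule E Approval is held. Considering the limiting provisions: (e) is engaged (aggregate throughput is 5,910 units, below the 7,680 units limit), but is itself disapplied by (f): (f) operates against (e): a current Annual Waiver is held. (g) is triggered (the reference index is 413, less than the 471 limit), but is overridden by (h): (h) is engaged — the lot is in a historic district. (i) operates (a home-based business operates on the lot), but is set aside by (j): (j) operates against (i): the registered capacity is 1,170 units, under the 1,190 units limit. (k) is not triggered (there is no General Clearance in force), so (j) stands. Exception (a) stands.
Exception (b)'s conditions are all satisfied: there is no plumbing or electrical service; the lot has no other accessory structure. But: (l) operates against (b): assessed value is $145,500, under the $163,000 limit. So (b) is unavailable.
Exception (c): the qualifying period is 345 days, meeting the 290 days threshold; assembly uses only hand tools; the structure will not be visible from the street — every condition holds. But applying paragraphs (m)–(n): (m) operates against (c): the compliance score is 97 points, meeting the 95 points threshold. (n) is not triggered (no current Annual Notice is held), so (m) stands. So (c) is unavailable.
Exception (d) requires that the structure's footprint is less than 295 sq ft; but the structure's footprint is 315 sq ft, not less than 295 sq ft, so (d) is unavailable.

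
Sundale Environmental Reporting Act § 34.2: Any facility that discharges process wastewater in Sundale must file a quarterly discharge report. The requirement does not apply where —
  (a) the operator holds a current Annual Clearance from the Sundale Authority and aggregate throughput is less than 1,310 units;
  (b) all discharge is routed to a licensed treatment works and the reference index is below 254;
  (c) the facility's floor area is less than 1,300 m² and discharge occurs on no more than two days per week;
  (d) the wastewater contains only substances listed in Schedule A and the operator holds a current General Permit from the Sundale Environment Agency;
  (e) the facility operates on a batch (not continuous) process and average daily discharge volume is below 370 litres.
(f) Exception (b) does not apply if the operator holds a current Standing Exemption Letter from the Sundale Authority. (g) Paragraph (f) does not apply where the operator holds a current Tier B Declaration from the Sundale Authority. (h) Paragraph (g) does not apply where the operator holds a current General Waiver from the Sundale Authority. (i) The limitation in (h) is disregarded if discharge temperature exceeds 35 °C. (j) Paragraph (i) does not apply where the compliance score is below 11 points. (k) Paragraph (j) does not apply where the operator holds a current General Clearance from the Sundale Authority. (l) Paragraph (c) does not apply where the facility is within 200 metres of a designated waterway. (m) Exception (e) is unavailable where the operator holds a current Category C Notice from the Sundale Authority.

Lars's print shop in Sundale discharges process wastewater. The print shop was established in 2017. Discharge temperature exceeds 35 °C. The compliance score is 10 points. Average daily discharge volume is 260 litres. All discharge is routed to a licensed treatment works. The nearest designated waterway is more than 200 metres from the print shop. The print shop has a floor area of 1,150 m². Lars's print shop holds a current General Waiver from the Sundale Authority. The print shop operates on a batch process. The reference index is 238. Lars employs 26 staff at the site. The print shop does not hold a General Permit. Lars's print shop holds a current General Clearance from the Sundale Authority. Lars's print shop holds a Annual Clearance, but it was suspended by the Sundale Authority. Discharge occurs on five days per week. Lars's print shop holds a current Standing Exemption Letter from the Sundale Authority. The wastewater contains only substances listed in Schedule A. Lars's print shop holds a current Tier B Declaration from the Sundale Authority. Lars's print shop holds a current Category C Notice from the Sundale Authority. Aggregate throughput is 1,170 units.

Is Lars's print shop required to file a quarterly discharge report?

Exception (a) does not apply: the Annual Clearance is not current.
All of (b)'s requirements are met (discharge is routed to a licensed treatment works; the reference index is 238, below the 254 limit). Applying paragraphs (f)–(k): (f) is engaged (a current Standing Exemption Letter is held), but is set aside by (g): (g) is engaged — a current Tier B Declaration is held. (h) operates (a current General Waiver is held), but is displaced by (i): (i) is triggered — discharge temperature exceeds 35 °C. (j) would limit (i) — the compliance score is 10 points, below the 11 points limit — but (k) sets (j) aside: (k) is triggered — a current General Clearance is held. (b) remains available.
Exception (c) requires that discharge occurs on no more than two days per week; but discharge occurs on five days per week, so (c) is unavailable.
Exception (d) does not apply: no General Permit is held.
Exception (e) is satisfied on its face — the facility operates on a batch process; average daily discharge volume is 260 litres, below the 370 litres limit. However, paragraph (m) must be considered: (m) applies — a current Category C Notice is held. So (e) is unavailable.

No — exception (b) applies; Lars's print shop is not required to file a quarterly discharge report.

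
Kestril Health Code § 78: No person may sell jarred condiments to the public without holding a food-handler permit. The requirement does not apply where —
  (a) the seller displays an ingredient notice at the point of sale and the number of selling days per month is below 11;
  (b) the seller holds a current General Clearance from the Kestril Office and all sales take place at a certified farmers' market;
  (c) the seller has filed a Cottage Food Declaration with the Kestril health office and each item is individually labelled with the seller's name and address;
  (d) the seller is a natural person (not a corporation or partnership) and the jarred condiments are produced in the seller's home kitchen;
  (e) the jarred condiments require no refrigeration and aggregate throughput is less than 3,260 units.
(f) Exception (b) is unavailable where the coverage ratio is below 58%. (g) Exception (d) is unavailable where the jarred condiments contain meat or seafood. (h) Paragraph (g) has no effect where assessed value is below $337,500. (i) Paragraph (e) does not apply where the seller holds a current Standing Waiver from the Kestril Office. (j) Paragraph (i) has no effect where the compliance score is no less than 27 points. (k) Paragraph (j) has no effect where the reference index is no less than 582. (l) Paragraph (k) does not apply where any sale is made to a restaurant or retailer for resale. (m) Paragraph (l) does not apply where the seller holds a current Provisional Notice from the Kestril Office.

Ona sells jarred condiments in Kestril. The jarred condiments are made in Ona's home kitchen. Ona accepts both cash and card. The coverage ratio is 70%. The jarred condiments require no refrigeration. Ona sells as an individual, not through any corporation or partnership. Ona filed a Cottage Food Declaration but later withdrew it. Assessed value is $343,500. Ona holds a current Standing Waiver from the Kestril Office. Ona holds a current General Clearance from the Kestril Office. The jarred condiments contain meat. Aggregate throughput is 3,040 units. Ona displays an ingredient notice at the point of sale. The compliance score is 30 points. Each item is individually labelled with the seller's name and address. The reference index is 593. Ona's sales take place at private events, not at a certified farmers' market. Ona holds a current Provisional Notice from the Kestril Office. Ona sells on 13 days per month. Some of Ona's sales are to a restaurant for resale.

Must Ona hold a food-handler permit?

Exception (a) fails — the number of selling days per month is 13, not below 11.
Exception (b) fails — sales are at private events, not a certified farmers' market.
Exception (c) does not apply: the Cottage Food Declaration was withdrawn.
Exception (d) is satisfied on its face — the seller is a natural person; the jarred condiments are home-kitchen produced. But: (g) operates — the jarred condiments contain meat. (h), which would lift (g), does not operate here — assessed value is $343,500, not below $337,500. So (d) is unavailable.
Exception (e): the jarred condiments are shelf-stable; aggregate throughput is 3,040 units, less than the 3,260 units limit — every condition holds. Turning to paragraphs (i)–(m): (i) is engaged — a current Standing Waiver is held. (j) is triggered (the compliance score is 30 points, meeting the 27 points threshold), but is set aside by (k): (k) operates against (j): the reference index is 593, meeting the 582 threshold. (l) would limit (k) — some sales are to a restaurant for resale — but (m) sets (l) aside: (m) operates — a current Provisional Notice is held. So (e) is unavailable.
None of the exceptions is available; § 78 applies in full.

Yes — Ona must hold a food-handler permit.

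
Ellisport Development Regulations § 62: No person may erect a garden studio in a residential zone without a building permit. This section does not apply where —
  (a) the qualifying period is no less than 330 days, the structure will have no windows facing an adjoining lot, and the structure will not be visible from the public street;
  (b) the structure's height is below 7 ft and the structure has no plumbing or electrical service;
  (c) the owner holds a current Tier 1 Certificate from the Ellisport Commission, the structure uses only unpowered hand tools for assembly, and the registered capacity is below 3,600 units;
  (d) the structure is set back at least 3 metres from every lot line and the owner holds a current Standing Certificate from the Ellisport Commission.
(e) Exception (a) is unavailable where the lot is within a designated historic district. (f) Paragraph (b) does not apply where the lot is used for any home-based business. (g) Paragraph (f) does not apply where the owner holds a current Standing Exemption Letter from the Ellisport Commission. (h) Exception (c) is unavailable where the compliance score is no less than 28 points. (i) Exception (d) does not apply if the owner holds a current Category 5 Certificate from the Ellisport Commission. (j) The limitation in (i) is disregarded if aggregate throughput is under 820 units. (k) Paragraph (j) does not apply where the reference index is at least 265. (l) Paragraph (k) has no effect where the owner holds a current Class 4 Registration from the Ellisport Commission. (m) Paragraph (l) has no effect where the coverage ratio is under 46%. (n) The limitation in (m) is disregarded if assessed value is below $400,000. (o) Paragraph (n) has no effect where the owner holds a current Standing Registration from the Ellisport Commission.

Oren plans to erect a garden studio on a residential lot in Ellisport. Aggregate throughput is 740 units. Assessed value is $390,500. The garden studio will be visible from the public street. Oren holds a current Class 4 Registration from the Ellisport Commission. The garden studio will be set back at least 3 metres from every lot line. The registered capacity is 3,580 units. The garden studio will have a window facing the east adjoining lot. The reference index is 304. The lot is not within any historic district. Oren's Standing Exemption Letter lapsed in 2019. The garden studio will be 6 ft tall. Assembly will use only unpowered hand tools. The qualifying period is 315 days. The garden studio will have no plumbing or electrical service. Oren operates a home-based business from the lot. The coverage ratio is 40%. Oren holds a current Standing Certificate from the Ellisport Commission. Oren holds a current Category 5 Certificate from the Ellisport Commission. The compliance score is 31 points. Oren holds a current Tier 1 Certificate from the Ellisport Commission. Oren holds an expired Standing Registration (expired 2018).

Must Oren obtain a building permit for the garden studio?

Exception (a) requires that the qualifying period is no less than 330 days; but the qualifying period is 315 days, short of 330 days, so (a) is unavailable.
Exception (b): the structure's height is 6 ft, below the 7 ft limit; there is no plumbing or electrical service — every condition holds. However, paragraphs (f)–(g) must be considered: (f) applies — a home-based business operates on the lot. (g), which would lift (f), is not engaged — the Standing Exemption Letter is not current. (b) is therefore removed.
Exception (c)'s conditions are all satisfied: a current Tier 1 Certificate is held; assembly uses only hand tools; the registered capacity is 3,580 units, below the 3,600 units limit. However, paragraph (h) must be considered: (h) operates against (c): the compliance score is 31 points, meeting the 28 points threshold. Exception (c) does not apply.
Exception (d) is satisfied on its face — the setback is at least 3 m on every side; a current Standing Certificate is held. Applying paragraphs (i)–(o): (i) applies (a current Category 5 Certificate is held), but yields to (j): (j) applies — aggregate throughput is 740 units, under the 820 units limit. (k) would limit (j) — the reference index is 304, meeting the 265 threshold — but (l) sets (k) aside: (l) applies — a current Class 4 Registration is held. (m) would limit (l) — the coverage ratio is 40%, under the 46% limit — but (n) sets (m) aside: (n) operates against (m): assessed value is $390,500, below the $400,000 limit. (o), which would lift (n), is not triggered — the Standing Registration is not current. Exception (d) stands.

No — exception (d) applies; Oren does not need a building permit.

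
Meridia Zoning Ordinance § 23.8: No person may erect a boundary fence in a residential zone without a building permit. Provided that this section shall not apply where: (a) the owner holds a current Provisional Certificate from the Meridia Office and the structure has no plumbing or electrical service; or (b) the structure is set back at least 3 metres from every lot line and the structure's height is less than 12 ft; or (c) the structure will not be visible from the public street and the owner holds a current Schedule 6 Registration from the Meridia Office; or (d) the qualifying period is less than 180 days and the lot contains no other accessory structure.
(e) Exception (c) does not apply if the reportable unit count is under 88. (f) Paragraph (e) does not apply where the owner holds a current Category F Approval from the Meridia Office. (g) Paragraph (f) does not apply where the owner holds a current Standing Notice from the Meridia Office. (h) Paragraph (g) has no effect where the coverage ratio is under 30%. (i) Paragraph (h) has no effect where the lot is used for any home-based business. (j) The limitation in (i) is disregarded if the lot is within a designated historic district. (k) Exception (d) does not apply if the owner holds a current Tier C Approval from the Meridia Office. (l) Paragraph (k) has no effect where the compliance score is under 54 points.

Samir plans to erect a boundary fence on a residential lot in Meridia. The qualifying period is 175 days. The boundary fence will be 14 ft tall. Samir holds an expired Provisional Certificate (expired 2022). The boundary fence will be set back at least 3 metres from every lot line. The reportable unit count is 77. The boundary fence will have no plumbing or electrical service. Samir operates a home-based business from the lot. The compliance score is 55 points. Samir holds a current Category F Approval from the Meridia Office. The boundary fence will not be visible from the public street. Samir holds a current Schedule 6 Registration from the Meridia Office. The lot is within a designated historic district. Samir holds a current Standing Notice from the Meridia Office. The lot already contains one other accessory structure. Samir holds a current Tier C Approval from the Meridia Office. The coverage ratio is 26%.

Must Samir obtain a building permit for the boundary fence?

Exception (a) requires that the owner holds a current Provisional Certificate from the Meridia Office; but there is no Provisional Certificate in force, so (a) is unavailable.
Exception (b) does not apply: the structure's height is 14 ft, not less than 12 ft.
Exception (c) is satisfied on its face — the structure will not be visible from the street; a current Schedule 6 Registration is held. Considering the limiting provisions: (e) is triggered (the reportable unit count is 77, under the 88 limit), but is set aside by (f): (f) operates against (e): a current Category F Approval is held. (g) is engaged (a current Standing Notice is held), but yields to (h): (h) operates against (g): the coverage ratio is 26%, under the 30% limit. (i) would limit (h) — a home-based business operates on the lot — but (j) sets (i) aside: (j) applies — the lot is in a historic district. Exception (c) stands.
Exception (d) does not apply: the lot already has another accessory structure.

No — exception (c) applies; Samir does not need a building permit.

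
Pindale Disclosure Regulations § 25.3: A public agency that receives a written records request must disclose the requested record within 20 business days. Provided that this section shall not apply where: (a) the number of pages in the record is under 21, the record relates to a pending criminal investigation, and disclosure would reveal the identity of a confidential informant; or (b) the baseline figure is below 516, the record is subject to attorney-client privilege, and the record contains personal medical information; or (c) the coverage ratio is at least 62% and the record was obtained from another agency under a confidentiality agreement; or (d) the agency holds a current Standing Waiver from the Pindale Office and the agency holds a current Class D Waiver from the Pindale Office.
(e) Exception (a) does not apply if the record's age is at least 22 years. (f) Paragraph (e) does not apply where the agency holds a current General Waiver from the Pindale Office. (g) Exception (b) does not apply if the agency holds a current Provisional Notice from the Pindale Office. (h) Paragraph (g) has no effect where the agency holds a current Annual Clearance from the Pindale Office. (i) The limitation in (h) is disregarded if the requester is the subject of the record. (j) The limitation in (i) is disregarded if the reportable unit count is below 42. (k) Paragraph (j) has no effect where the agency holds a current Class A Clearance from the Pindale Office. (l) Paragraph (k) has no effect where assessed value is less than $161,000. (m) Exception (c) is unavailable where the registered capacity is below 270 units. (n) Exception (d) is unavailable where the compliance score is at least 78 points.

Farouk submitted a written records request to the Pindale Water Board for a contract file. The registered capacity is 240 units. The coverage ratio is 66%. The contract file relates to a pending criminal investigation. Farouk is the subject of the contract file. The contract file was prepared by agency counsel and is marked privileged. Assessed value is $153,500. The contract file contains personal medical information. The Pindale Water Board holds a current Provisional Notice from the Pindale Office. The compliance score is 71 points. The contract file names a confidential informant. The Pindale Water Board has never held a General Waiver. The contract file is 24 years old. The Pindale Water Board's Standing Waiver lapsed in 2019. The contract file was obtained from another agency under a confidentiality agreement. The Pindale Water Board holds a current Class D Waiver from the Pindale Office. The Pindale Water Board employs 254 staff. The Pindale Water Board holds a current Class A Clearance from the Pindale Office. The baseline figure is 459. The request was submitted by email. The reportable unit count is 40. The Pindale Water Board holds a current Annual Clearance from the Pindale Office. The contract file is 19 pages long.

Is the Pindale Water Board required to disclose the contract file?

Exception (a): the number of pages in the record is 19, under the 21 limit; the contract file relates to a pending investigation; the contract file names a confidential informant — every condition holds. But: (e) operates against (a): the record's age is 24 years, meeting the 22 years threshold. (f) does not operate here (no current General Waiver is held), so (e) stands. So (a) is unavailable.
Exception (b): the baseline figure is 459, below the 516 limit; the contract file is privileged; the contract file contains personal medical information — every condition holds. As to paragraphs (g)–(l): (g) would limit (b) — a current Provisional Notice is held — but (h) sets (g) aside: (h) applies — a current Annual Clearance is held. (i) is triggered (Farouk is the subject of the contract file), but yields to (j): (j) operates against (i): the reportable unit count is 40, below the 42 limit. (k) is engaged (a current Class A Clearance is held), but is set aside by (l): (l) is engaged — assessed value is $153,500, less than the $161,000 limit. Exception (b) stands.
Exception (c) is satisfied on its face — the coverage ratio is 66%, meeting the 62% threshold; the contract file was obtained under a confidentiality agreement. However, paragraph (m) must be considered: (m) applies — the registered capacity is 240 units, below the 270 units limit. So (c) is unavailable.
Exception (d) requires that the agency holds a current Standing Waiver from the Pindale Office; but no current Standing Waiver is held, so (d) is unavailable.

No — exception (b) applies; the Pindale Water Board is not required to disclose the contract file.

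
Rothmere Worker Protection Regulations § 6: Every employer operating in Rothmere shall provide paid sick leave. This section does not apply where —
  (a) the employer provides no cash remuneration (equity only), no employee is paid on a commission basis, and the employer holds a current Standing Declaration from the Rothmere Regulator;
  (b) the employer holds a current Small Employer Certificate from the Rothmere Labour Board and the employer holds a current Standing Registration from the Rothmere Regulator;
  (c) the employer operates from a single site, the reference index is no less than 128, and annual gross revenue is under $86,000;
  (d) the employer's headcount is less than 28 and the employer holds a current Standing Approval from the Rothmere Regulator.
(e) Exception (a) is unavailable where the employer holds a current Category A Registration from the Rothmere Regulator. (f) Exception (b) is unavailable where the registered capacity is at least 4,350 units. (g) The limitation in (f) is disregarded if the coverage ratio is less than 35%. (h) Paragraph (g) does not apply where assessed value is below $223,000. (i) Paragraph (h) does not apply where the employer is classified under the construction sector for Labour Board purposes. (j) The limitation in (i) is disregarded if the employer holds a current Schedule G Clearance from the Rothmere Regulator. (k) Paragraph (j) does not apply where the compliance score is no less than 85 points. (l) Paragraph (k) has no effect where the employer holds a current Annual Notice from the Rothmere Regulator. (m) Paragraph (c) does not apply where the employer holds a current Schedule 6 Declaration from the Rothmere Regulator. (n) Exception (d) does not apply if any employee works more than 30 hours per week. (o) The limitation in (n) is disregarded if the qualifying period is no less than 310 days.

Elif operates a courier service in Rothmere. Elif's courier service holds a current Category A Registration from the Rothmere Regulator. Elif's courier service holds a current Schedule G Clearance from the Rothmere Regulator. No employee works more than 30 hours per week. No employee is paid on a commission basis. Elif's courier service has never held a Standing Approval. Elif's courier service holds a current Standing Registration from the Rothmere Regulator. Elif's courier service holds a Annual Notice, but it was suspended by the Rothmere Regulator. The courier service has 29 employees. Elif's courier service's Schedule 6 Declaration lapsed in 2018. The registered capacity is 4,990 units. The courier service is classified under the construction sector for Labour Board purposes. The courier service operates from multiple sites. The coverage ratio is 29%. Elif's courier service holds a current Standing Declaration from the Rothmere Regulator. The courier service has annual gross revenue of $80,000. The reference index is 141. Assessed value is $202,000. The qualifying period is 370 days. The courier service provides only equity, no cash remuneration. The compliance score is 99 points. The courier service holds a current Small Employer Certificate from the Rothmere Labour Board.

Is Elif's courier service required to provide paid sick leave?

Exception (a) is satisfied on its face — remuneration is equity-only; no employee is paid on commission; a current Standing Declaration is held. However, paragraph (e) must be considered: (e) operates against (a): a current Category A Registration is held. So (a) is unavailable.
Exception (b) is satisfied on its face — a current Small Employer Certificate is held; a current Standing Registration is held. Considering the limiting provisions: (f) would limit (b) — the registered capacity is 4,990 units, meeting the 4,350 units threshold — but (g) sets (f) aside: (g) operates against (f): the coverage ratio is 29%, less than the 35% limit. (h) would limit (g) — assessed value is $202,000, below the $223,000 limit — but (i) sets (h) aside: (i) operates against (h): the courier service is classified under the construction sector. (j) applies (a current Schedule G Clearance is held), but is overridden by (k): (k) operates against (j): the compliance score is 99 points, meeting the 85 points threshold. (l), which would lift (k), is not triggered — the Annual Notice is not current. (b) remains available.
Exception (c) fails — the employer operates from multiple sites.
Exception (d) does not apply: the employer's headcount is 29, not less than 28.

No — exception (b) applies; Elif's courier service is not required to provide paid sick leave.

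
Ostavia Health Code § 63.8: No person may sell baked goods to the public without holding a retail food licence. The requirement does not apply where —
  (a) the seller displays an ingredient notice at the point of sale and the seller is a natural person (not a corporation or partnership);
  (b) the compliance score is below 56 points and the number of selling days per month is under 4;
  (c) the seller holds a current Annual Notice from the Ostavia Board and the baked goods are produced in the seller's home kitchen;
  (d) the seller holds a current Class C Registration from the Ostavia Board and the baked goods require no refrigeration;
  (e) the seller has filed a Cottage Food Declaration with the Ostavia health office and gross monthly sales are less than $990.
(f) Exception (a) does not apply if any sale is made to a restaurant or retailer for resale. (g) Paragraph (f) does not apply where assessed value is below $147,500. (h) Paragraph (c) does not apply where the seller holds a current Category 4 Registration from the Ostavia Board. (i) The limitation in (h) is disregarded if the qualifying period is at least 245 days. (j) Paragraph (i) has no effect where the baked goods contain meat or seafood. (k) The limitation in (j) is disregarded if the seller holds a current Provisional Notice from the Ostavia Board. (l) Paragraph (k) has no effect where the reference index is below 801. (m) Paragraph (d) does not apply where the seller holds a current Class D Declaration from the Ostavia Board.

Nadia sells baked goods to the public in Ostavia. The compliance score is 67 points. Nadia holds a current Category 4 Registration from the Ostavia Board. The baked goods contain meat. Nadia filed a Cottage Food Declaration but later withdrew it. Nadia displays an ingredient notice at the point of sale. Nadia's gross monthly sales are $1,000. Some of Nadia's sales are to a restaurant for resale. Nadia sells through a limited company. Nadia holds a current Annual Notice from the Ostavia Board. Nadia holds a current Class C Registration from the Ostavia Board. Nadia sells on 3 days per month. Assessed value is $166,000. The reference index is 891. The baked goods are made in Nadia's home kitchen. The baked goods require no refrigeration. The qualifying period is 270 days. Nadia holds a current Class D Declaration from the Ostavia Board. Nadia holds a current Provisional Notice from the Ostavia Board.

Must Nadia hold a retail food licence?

Exception (a) fails — the seller operates through a limited company.
Exception (b) fails — the compliance score is 67 points, not below 56 points.
Exception (c): a current Annual Notice is held; the baked goods are home-kitchen produced — every condition holds. As to paragraphs (h)–(l): (h) is engaged (a current Category 4 Registration is held), but yields to (i): (i) operates — the qualifying period is 270 days, meeting the 245 days threshold. (j) would limit (i) — the baked goods contain meat — but (k) sets (j) aside: (k) is engaged — a current Provisional Notice is held. (l) does not operate here (the reference index is 891, not below 801), so (k) stands. So (c) applies.
Exception (d) is satisfied on its face — a current Class C Registration is held; the baked goods are shelf-stable. However, paragraph (m) must be considered: (m) applies — a current Class D Declaration is held. (d) is therefore removed.
Exception (e) requires that the seller has filed a Cottage Food Declaration with the Ostavia health office; but the Cottage Food Declaration was withdrawn, so (e) is unavailable.

No — exception (c) applies; Nadia is not required to hold a retail food licence.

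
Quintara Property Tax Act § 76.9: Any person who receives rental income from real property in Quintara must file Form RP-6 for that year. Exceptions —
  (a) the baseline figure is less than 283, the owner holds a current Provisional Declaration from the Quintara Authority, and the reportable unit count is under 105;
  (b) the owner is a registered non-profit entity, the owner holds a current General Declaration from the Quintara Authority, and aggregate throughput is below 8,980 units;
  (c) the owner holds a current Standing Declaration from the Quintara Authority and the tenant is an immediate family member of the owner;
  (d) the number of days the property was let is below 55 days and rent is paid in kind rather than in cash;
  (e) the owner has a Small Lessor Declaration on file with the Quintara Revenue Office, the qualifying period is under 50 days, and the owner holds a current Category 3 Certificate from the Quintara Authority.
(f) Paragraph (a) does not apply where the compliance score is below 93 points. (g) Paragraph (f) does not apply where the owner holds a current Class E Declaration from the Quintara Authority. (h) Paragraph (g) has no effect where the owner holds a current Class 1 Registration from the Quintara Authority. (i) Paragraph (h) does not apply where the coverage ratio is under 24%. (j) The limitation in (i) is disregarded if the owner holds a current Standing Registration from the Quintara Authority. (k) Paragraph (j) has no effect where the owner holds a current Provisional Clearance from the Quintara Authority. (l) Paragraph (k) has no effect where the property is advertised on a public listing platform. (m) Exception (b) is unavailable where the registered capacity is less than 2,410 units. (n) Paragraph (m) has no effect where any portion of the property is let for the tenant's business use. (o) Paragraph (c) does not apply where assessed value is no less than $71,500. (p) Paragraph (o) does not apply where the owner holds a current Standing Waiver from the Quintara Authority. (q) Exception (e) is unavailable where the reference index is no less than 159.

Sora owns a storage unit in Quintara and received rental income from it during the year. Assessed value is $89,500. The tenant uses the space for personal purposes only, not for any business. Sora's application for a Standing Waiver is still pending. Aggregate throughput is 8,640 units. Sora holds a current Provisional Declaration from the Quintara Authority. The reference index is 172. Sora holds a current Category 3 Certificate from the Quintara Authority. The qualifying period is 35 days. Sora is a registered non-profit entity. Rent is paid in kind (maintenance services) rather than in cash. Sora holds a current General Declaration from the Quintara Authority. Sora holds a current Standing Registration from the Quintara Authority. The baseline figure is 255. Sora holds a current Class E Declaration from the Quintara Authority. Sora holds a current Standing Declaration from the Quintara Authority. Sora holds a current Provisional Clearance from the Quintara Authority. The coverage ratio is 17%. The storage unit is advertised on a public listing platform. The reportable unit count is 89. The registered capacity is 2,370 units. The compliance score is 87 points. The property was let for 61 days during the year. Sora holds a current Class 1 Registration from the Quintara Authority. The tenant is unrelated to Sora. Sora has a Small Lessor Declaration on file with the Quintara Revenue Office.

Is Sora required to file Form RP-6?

All of (a)'s requirements are met (the baseline figure is 255, less than the 283 limit; a current Provisional Declaration is held; the reportable unit count is 89, under the 105 limit). But: (f) operates against (a): the compliance score is 87 points, below the 93 points limit. (g) is engaged (a current Class E Declaration is held), but is itself disapplied by (h): (h) is engaged — a current Class 1 Registration is held. (i) is triggered (the coverage ratio is 17%, under the 24% limit), but is itself disapplied by (j): (j) operates — a current Standing Registration is held. (k) is engaged (a current Provisional Clearance is held), but is set aside by (l): (l) operates — the property is publicly advertised. So (a) is unavailable.
Exception (b) is satisfied on its face — Sora is a registered non-profit; a current General Declaration is held; aggregate throughput is 8,640 units, below the 8,980 units limit. But: (m) is engaged — the registered capacity is 2,370 units, less than the 2,410 units limit. (n), which would lift (m), is not engaged — the space is used for personal purposes only. Exception (b) does not apply.
Exception (c) fails — the tenant is unrelated to the owner.
Exception (d) does not apply: the number of days the property was let is 61 days, not below 55 days.
Exception (e)'s conditions are all satisfied: a Small Lessor Declaration is on file; the qualifying period is 35 days, under the 50 days limit; a current Category 3 Certificate is held. However, paragraph (q) must be considered: (q) operates against (e): the reference index is 172, meeting the 159 threshold. (e) is therefore removed.
No exception applies. The general rule governs.

Yes — Sora must file Form RP-6.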